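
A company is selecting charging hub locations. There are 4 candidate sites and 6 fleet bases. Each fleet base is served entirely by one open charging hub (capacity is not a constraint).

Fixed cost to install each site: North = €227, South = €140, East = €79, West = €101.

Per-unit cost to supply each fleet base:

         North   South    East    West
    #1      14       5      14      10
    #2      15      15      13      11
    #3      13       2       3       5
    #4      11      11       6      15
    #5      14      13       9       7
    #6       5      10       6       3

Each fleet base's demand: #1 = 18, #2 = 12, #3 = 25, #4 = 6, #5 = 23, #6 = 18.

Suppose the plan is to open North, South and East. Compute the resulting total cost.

Each fleet base is assigned to its cheapest site among the open ones.
{North, South, East}: #1→South 5·18=90, #2→East 13·12=156, #3→South 2·25=50, #4→East 6·6=36, #5→East 9·23=207, #6→North 5·18=90. Service 629; fixed 446; total 1075.

Total cost: 1075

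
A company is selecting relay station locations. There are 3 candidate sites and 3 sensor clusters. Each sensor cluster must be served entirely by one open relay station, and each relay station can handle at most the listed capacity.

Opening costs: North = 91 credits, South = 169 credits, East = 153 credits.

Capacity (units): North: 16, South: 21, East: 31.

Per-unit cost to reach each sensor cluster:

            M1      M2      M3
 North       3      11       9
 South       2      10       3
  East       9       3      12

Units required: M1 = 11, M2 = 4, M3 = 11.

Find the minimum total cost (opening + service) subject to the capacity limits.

Minimum total cost: 366

Open {North, South}: M1→North 3·11=33, M2→South 10·4=40, M3→South 3·11=33.
Loads: North carries 11/16, South carries 15/21. Service 106; fixed 260; total 366.
Next best feasible plan costs 370.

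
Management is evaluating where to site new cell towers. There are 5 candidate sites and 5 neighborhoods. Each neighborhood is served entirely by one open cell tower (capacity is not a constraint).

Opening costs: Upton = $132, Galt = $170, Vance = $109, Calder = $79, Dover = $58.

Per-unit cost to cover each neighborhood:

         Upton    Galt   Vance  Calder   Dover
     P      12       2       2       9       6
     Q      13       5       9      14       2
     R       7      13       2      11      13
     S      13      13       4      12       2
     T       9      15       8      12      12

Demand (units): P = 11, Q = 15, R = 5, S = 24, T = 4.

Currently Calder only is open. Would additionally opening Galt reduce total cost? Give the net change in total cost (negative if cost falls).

Current service cost with {Calder}: 700.
Adding Galt: each neighborhood re-picks its cheapest; new service cost 488, saving 212.
Extra fixed cost: 170. Net change = 170 − 212 = -42.
(Totals: 779 → 737.)

Yes — net change −42 (cost falls by 42).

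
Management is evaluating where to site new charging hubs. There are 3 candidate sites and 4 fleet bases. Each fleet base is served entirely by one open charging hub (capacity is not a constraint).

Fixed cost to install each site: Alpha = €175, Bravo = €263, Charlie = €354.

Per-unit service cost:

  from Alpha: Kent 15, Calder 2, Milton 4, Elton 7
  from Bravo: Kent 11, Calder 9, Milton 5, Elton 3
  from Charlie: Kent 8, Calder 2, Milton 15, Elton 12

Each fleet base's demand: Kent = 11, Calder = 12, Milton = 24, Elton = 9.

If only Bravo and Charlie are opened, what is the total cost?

Total cost: 876

Each fleet base is assigned to its cheapest site among the open ones.
{Bravo, Charlie}: Kent→Charlie 8·11=88, Calder→Charlie 2·12=24, Milton→Bravo 5·24=120, Elton→Bravo 3·9=27. Service 259; fixed 617; total 876.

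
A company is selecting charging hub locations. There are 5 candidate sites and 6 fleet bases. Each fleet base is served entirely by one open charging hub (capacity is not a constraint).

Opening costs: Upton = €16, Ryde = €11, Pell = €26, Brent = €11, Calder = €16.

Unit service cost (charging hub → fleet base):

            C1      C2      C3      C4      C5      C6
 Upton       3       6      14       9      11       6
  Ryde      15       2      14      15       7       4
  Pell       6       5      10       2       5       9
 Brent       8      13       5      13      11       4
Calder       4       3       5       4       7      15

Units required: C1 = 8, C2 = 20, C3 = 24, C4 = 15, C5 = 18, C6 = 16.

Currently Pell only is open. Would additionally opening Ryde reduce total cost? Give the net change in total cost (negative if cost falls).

Yes — net change −129 (cost falls by 129).

Current service cost with {Pell}: 652.
Adding Ryde: each fleet base re-picks its cheapest; new service cost 512, saving 140.
Extra fixed cost: 11. Net change = 11 − 140 = -129.
(Totals: 678 → 549.)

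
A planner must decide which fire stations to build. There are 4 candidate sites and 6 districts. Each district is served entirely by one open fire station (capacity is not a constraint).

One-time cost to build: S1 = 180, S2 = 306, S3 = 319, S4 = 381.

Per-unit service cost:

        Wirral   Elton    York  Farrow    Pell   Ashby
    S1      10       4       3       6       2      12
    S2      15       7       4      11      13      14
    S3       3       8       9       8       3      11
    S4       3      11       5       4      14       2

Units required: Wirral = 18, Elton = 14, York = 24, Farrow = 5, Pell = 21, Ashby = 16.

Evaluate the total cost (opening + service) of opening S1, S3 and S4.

Each district is assigned to its cheapest site among the open ones.
{S1, S3, S4}: Wirral→S3 3·18=54, Elton→S1 4·14=56, York→S1 3·24=72, Farrow→S4 4·5=20, Pell→S1 2·21=42, Ashby→S4 2·16=32. Service 276; fixed 880; total 1156.

Total cost: 1156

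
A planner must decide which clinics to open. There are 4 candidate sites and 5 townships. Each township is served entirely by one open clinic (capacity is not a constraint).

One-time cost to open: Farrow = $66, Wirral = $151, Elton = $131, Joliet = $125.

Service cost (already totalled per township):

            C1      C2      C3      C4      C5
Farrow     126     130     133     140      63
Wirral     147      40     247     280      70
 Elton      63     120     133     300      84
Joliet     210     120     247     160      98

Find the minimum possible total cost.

Minimum total cost: 658

For any fixed open set, each township goes to its cheapest open site; total = fixed + service.
{Farrow}: C1→Farrow 126, C2→Farrow 130, C3→Farrow 133, C4→Farrow 140, C5→Farrow 63. Service 592; fixed 66; total 658.
{Farrow, Elton}: C1→Elton 63, C2→Elton 120, C3→Farrow 133, C4→Farrow 140, C5→Farrow 63. Service 519; fixed 197; total 716.
{Farrow, Wirral}: C1→Farrow 126, C2→Wirral 40, C3→Farrow 133, C4→Farrow 140, C5→Farrow 63. Service 502; fixed 217; total 719.
{Farrow, Wirral, Elton, Joliet}: service 439 + fixed 473 = 912
No other subset beats 658.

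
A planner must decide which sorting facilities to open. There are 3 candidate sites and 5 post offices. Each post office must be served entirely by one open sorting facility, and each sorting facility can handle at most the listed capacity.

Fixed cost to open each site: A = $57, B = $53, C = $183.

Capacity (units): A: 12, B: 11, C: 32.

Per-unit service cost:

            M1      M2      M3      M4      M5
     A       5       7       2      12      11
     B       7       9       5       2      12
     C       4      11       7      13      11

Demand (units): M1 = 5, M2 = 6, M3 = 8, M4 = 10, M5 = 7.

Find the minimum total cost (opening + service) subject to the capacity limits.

Minimum total cost: 475

Open {B, C}: M1→C 4·5=20, M2→C 11·6=66, M3→C 7·8=56, M4→B 2·10=20, M5→C 11·7=77.
Loads: B carries 10/11, C carries 26/32. Service 239; fixed 236; total 475.
Next best feasible plan costs 492.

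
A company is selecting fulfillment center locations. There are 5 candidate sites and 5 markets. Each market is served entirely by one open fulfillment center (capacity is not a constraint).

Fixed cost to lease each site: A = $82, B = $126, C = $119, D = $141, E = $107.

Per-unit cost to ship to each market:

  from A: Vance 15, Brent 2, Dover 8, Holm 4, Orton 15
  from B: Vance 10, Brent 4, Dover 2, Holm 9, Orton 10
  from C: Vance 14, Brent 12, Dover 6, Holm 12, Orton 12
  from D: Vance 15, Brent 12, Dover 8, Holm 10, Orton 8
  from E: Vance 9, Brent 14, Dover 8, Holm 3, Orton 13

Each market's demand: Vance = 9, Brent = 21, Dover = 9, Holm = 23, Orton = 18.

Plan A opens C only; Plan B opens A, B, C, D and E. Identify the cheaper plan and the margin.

Plan B is cheaper by 114.

Plan A: {C}: Vance→C 14·9=126, Brent→C 12·21=252, Dover→C 6·9=54, Holm→C 12·23=276, Orton→C 12·18=216. Service 924; fixed 119; total 1043.
Plan B: {A, B, C, D, E}: Vance→E 9·9=81, Brent→A 2·21=42, Dover→B 2·9=18, Holm→E 3·23=69, Orton→D 8·18=144. Service 354; fixed 575; total 929.
Difference: |1043 − 929| = 114.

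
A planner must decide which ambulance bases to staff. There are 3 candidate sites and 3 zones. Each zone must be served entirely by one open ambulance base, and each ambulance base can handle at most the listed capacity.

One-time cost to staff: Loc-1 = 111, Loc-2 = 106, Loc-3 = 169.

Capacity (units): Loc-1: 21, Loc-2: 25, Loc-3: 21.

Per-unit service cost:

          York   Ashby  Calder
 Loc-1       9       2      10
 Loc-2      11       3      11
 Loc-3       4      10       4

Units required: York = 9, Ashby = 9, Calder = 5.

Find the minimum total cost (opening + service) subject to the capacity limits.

Open {Loc-2}: York→Loc-2 11·9=99, Ashby→Loc-2 3·9=27, Calder→Loc-2 11·5=55.
Loads: Loc-2 carries 23/25. Service 181; fixed 106; total 287.
Next best feasible plan costs 354.

Minimum total cost: 287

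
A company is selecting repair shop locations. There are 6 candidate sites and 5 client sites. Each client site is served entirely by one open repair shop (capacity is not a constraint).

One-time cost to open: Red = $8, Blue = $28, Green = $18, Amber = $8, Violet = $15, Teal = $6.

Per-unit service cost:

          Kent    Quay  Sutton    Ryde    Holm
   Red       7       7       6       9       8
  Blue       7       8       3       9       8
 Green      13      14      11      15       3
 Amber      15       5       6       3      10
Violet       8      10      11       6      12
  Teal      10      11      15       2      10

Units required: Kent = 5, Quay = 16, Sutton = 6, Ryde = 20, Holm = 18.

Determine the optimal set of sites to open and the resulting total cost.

For any fixed open set, each client site goes to its cheapest open site; total = fixed + service.
{Red, Green, Amber, Teal}: Kent→Red 7·5=35, Quay→Amber 5·16=80, Sutton→Red 6·6=36, Ryde→Teal 2·20=40, Holm→Green 3·18=54. Service 245; fixed 40; total 285.
{Blue, Green, Amber, Teal}: Kent→Blue 7·5=35, Quay→Amber 5·16=80, Sutton→Blue 3·6=18, Ryde→Teal 2·20=40, Holm→Green 3·18=54. Service 227; fixed 60; total 287.
{Green, Amber, Teal}: service 260 + fixed 32 = 292
{Red, Blue, Green, Amber, Violet, Teal}: service 227 + fixed 83 = 310
No other subset beats 285.

Open Red, Green, Amber and Teal; minimum total cost 285.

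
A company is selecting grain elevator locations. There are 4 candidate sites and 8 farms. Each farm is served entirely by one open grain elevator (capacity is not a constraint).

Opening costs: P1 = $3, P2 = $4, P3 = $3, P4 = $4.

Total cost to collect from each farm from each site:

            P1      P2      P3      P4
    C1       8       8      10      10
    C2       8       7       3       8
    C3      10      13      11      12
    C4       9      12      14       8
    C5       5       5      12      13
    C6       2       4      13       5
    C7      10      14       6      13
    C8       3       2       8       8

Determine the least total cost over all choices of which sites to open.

For any fixed open set, each farm goes to its cheapest open site; total = fixed + service.
{P1, P3}: C1→P1 8, C2→P3 3, C3→P1 10, C4→P1 9, C5→P1 5, C6→P1 2, C7→P3 6, C8→P1 3. Service 46; fixed 6; total 52.
{P1, P2, P3}: C1→P1 8, C2→P3 3, C3→P1 10, C4→P1 9, C5→P1 5, C6→P1 2, C7→P3 6, C8→P2 2. Service 45; fixed 10; total 55.
{P1, P3, P4}: service 45 + fixed 10 = 55
{P1, P2, P3, P4}: service 44 + fixed 14 = 58
No other subset beats 52.

Minimum total cost: 52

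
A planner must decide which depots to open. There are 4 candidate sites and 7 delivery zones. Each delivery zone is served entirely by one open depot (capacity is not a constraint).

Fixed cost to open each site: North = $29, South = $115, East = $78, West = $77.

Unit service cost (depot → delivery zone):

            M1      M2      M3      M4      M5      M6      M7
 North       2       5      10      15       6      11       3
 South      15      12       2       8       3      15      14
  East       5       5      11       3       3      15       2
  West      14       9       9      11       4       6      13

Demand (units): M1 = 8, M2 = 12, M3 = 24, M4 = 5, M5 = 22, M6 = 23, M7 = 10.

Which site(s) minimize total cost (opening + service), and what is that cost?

Open North, South and West; minimum total cost 619.

For any fixed open set, each delivery zone goes to its cheapest open site; total = fixed + service.
{North, South, West}: M1→North 2·8=16, M2→North 5·12=60, M3→South 2·24=48, M4→South 8·5=40, M5→South 3·22=66, M6→West 6·23=138, M7→North 3·10=30. Service 398; fixed 221; total 619.
{North, South}: service 513 + fixed 144 = 657
{South, East, West}: service 387 + fixed 270 = 657
{North, South, East, West}: M1→North 2·8=16, M2→North 5·12=60, M3→South 2·24=48, M4→East 3·5=15, M5→South 3·22=66, M6→West 6·23=138, M7→East 2·10=20. Service 363; fixed 299; total 662.
(All 15 nonempty subsets were checked; North, South and West is lowest.)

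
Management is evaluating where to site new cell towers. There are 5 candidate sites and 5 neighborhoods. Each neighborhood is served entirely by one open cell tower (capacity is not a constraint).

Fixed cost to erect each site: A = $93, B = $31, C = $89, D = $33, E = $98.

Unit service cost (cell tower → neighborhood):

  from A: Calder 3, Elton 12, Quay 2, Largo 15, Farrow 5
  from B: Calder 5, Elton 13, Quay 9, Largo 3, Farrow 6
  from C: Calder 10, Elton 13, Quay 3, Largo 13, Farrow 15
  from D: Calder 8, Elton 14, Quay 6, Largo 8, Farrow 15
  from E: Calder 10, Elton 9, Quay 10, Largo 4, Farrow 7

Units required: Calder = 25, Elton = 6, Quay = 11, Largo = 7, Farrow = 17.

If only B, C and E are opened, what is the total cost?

Total cost: 553

Each neighborhood is assigned to its cheapest site among the open ones.
{B, C, E}: Calder→B 5·25=125, Elton→E 9·6=54, Quay→C 3·11=33, Largo→B 3·7=21, Farrow→B 6·17=102. Service 335; fixed 218; total 553.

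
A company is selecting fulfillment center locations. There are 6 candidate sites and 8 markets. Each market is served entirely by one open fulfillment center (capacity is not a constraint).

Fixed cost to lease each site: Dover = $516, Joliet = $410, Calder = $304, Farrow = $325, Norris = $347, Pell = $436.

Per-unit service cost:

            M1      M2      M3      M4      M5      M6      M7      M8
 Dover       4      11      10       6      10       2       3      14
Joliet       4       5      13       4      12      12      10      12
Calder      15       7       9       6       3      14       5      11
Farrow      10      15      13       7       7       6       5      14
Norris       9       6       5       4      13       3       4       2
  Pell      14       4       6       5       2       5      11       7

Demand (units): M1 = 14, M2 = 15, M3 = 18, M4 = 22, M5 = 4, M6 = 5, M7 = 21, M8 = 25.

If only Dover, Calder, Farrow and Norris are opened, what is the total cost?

Total cost: 1951

Each market is assigned to its cheapest site among the open ones.
{Dover, Calder, Farrow, Norris}: M1→Dover 4·14=56, M2→Norris 6·15=90, M3→Norris 5·18=90, M4→Norris 4·22=88, M5→Calder 3·4=12, M6→Dover 2·5=10, M7→Dover 3·21=63, M8→Norris 2·25=50. Service 459; fixed 1492; total 1951.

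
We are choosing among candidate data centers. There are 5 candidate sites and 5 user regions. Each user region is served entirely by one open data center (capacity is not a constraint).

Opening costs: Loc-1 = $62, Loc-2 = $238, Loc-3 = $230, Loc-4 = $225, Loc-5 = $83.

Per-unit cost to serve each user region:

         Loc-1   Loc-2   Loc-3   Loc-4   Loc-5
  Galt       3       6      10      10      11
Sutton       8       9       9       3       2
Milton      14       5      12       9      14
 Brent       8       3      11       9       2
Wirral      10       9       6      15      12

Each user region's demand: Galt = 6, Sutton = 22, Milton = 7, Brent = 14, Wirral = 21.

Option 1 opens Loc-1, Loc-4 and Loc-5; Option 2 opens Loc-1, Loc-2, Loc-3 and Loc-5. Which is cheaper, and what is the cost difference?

Option 1: {Loc-1, Loc-4, Loc-5}: Galt→Loc-1 3·6=18, Sutton→Loc-5 2·22=44, Milton→Loc-4 9·7=63, Brent→Loc-5 2·14=28, Wirral→Loc-1 10·21=210. Service 363; fixed 370; total 733.
Option 2: {Loc-1, Loc-2, Loc-3, Loc-5}: Galt→Loc-1 3·6=18, Sutton→Loc-5 2·22=44, Milton→Loc-2 5·7=35, Brent→Loc-5 2·14=28, Wirral→Loc-3 6·21=126. Service 251; fixed 613; total 864.
Difference: |733 − 864| = 131.

Option 1 is cheaper by 131.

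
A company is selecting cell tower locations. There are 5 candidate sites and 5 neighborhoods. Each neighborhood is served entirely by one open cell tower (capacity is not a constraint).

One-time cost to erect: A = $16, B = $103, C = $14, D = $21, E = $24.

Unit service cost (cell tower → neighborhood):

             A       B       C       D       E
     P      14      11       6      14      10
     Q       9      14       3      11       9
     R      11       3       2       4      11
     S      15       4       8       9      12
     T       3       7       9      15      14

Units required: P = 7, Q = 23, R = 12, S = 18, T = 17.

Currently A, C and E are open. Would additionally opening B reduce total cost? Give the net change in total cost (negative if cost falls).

No — net change +31 (cost rises by 31).

Current service cost with {A, C, E}: 330.
Adding B: each neighborhood re-picks its cheapest; new service cost 258, saving 72.
Extra fixed cost: 103. Net change = 103 − 72 = 31.
(Totals: 384 → 415.)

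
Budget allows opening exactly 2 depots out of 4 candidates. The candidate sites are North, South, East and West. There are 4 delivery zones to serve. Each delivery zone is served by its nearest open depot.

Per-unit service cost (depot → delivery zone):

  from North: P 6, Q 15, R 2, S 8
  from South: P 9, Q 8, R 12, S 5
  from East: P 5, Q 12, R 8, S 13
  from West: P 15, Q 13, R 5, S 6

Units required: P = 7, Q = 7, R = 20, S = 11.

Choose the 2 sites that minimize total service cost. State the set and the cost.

With exactly 2 open, each delivery zone uses its cheapest among the chosen.
{North, South}: P→North 6·7=42, Q→South 8·7=56, R→North 2·20=40, S→South 5·11=55. Service cost 193.
{North, West}: service cost 239
{North, East}: service cost 247
Among all 6 size-2 choices, {North, South} is lowest.

Choose North and South; total service cost 193.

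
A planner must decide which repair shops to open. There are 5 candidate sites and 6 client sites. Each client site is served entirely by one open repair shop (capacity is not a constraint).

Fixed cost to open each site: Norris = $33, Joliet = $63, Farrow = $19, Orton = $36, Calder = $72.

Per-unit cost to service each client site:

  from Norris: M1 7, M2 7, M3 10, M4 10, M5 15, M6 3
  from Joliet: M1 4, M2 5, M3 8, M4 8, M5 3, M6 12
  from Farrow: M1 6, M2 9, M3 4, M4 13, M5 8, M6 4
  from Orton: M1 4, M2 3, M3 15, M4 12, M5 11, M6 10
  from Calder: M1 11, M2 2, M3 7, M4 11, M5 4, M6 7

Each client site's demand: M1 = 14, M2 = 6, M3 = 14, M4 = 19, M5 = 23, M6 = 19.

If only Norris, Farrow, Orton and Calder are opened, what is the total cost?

Total cost: 623

Each client site is assigned to its cheapest site among the open ones.
{Norris, Farrow, Orton, Calder}: M1→Orton 4·14=56, M2→Calder 2·6=12, M3→Farrow 4·14=56, M4→Norris 10·19=190, M5→Calder 4·23=92, M6→Norris 3·19=57. Service 463; fixed 160; total 623.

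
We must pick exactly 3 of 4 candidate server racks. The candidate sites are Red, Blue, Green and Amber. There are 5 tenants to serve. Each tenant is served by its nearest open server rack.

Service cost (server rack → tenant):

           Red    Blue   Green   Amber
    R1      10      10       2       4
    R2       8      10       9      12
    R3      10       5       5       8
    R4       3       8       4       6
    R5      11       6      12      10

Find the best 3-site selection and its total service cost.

Choose Red, Blue and Green; total service cost 24.

With exactly 3 open, each tenant uses its cheapest among the chosen.
{Red, Blue, Green}: R1→Green 2, R2→Red 8, R3→Blue 5, R4→Red 3, R5→Blue 6. Service cost 24.
{Red, Blue, Amber}: service cost 26
{Blue, Green, Amber}: service cost 26
Among all 4 size-3 choices, {Red, Blue, Green} is lowest.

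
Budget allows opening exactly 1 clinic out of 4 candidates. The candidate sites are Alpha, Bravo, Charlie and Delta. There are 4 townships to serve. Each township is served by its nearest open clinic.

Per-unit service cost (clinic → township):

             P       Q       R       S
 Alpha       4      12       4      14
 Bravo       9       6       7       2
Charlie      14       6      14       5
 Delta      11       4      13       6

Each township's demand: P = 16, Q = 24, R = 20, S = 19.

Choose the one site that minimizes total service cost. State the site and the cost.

With exactly 1 open, each township uses its cheapest among the chosen.
{Bravo}: P→Bravo 9·16=144, Q→Bravo 6·24=144, R→Bravo 7·20=140, S→Bravo 2·19=38. Service cost 466.
{Delta}: service cost 646
{Alpha}: service cost 698
Among all 4 size-1 choices, {Bravo} is lowest.

Choose Bravo only; total service cost 466.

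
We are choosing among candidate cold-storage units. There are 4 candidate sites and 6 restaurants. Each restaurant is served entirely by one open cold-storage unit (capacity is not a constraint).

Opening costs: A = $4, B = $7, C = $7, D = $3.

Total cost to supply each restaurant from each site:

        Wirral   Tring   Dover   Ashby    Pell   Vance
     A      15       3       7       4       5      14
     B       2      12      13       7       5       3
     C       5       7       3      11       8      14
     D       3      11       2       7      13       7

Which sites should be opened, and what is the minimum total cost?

Open A and D; minimum total cost 31.

For any fixed open set, each restaurant goes to its cheapest open site; total = fixed + service.
{A, D}: Wirral→D 3, Tring→A 3, Dover→D 2, Ashby→A 4, Pell→A 5, Vance→D 7. Service 24; fixed 7; total 31.
{A, B, D}: Wirral→B 2, Tring→A 3, Dover→D 2, Ashby→A 4, Pell→A 5, Vance→B 3. Service 19; fixed 14; total 33.
{A, B}: service 24 + fixed 11 = 35
{A, B, C, D}: Wirral→B 2, Tring→A 3, Dover→D 2, Ashby→A 4, Pell→A 5, Vance→B 3. Service 19; fixed 21; total 40.
No other subset beats 31.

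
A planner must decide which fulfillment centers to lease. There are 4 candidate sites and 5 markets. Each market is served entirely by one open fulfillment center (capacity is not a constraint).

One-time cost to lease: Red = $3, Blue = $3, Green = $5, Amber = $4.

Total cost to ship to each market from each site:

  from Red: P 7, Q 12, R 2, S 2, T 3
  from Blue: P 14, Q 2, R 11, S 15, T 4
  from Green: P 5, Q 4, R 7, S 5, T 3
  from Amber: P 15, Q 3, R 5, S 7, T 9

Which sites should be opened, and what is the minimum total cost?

Open Red and Blue; minimum total cost 22.

For any fixed open set, each market goes to its cheapest open site; total = fixed + service.
{Red, Blue}: P→Red 7, Q→Blue 2, R→Red 2, S→Red 2, T→Red 3. Service 16; fixed 6; total 22.
{Red, Green}: service 16 + fixed 8 = 24
{Red, Amber}: P→Red 7, Q→Amber 3, R→Red 2, S→Red 2, T→Red 3. Service 17; fixed 7; total 24.
{Red, Blue, Green, Amber}: service 14 + fixed 15 = 29
(All 15 nonempty subsets were checked; Red and Blue is lowest.)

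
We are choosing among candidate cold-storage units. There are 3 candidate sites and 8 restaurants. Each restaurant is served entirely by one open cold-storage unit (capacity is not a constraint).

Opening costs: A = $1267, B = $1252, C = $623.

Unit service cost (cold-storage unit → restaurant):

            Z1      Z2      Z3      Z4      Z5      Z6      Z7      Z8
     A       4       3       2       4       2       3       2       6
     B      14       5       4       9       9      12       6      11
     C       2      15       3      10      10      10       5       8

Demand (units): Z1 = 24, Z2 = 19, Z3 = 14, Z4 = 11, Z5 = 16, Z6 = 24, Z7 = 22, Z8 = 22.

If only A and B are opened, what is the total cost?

Each restaurant is assigned to its cheapest site among the open ones.
{A, B}: Z1→A 4·24=96, Z2→A 3·19=57, Z3→A 2·14=28, Z4→A 4·11=44, Z5→A 2·16=32, Z6→A 3·24=72, Z7→A 2·22=44, Z8→A 6·22=132. Service 505; fixed 2519; total 3024.

Total cost: 3024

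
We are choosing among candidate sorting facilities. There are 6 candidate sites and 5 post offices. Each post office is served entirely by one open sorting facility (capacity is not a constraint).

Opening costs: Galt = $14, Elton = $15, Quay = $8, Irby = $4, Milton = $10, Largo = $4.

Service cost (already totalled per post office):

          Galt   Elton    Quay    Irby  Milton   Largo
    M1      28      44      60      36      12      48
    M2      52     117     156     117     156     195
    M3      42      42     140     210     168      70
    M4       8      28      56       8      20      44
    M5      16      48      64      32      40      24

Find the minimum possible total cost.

For any fixed open set, each post office goes to its cheapest open site; total = fixed + service.
{Galt, Milton}: M1→Milton 12, M2→Galt 52, M3→Galt 42, M4→Galt 8, M5→Galt 16. Service 130; fixed 24; total 154.
{Galt, Irby, Milton}: M1→Milton 12, M2→Galt 52, M3→Galt 42, M4→Galt 8, M5→Galt 16. Service 130; fixed 28; total 158.
{Galt, Milton, Largo}: service 130 + fixed 28 = 158
{Galt, Elton, Quay, Irby, Milton, Largo}: M1→Milton 12, M2→Galt 52, M3→Galt 42, M4→Galt 8, M5→Galt 16. Service 130; fixed 55; total 185.
No other subset beats 154.

Minimum total cost: 154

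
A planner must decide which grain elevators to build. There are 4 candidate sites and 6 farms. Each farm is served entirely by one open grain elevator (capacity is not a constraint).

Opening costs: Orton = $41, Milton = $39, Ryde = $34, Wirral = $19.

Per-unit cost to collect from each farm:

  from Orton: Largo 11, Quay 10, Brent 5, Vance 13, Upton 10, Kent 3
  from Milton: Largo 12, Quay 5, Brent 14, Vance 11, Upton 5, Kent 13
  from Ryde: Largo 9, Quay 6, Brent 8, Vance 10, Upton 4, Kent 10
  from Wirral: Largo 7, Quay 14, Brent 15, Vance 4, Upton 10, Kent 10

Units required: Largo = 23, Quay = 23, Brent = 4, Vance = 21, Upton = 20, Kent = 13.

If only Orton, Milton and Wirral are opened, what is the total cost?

Total cost: 618

Each farm is assigned to its cheapest site among the open ones.
{Orton, Milton, Wirral}: Largo→Wirral 7·23=161, Quay→Milton 5·23=115, Brent→Orton 5·4=20, Vance→Wirral 4·21=84, Upton→Milton 5·20=100, Kent→Orton 3·13=39. Service 519; fixed 99; total 618.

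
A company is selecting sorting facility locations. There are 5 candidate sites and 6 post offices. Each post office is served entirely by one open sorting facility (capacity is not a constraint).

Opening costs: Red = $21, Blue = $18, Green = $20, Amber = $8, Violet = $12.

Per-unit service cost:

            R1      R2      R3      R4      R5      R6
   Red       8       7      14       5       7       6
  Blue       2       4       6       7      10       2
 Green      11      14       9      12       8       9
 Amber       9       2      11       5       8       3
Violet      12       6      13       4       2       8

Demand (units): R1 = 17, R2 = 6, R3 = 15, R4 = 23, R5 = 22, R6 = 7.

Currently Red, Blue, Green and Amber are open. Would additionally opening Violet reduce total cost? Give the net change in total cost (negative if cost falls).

Yes — net change −121 (cost falls by 121).

Current service cost with {Red, Blue, Green, Amber}: 419.
Adding Violet: each post office re-picks its cheapest; new service cost 286, saving 133.
Extra fixed cost: 12. Net change = 12 − 133 = -121.
(Totals: 486 → 365.)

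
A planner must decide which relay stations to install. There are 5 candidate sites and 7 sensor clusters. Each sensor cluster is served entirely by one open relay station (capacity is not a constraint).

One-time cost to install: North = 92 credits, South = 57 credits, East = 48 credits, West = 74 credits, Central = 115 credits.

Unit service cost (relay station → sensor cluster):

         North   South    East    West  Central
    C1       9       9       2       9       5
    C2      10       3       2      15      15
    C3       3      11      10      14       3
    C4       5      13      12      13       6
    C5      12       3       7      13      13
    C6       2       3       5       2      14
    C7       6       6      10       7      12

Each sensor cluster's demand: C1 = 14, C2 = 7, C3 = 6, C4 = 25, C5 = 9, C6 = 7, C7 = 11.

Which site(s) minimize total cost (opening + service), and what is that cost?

Open North and East; minimum total cost 468.

For any fixed open set, each sensor cluster goes to its cheapest open site; total = fixed + service.
{North, East}: C1→East 2·14=28, C2→East 2·7=14, C3→North 3·6=18, C4→North 5·25=125, C5→East 7·9=63, C6→North 2·7=14, C7→North 6·11=66. Service 328; fixed 140; total 468.
{North, South, East}: service 292 + fixed 197 = 489
{North, East, West}: service 328 + fixed 214 = 542
{North, South, East, West, Central}: C1→East 2·14=28, C2→East 2·7=14, C3→North 3·6=18, C4→North 5·25=125, C5→South 3·9=27, C6→North 2·7=14, C7→North 6·11=66. Service 292; fixed 386; total 678.
No other subset beats 468.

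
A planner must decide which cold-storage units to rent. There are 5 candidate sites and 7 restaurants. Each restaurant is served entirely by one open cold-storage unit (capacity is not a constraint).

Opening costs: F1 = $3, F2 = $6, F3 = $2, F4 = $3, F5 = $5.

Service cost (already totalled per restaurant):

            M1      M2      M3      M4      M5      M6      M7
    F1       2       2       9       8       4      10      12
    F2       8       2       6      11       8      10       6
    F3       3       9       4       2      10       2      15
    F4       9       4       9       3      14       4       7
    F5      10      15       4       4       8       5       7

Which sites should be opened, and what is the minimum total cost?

Open F1, F3 and F4; minimum total cost 31.

For any fixed open set, each restaurant goes to its cheapest open site; total = fixed + service.
{F1, F3, F4}: M1→F1 2, M2→F1 2, M3→F3 4, M4→F3 2, M5→F1 4, M6→F3 2, M7→F4 7. Service 23; fixed 8; total 31.
{F1, F2, F3}: M1→F1 2, M2→F1 2, M3→F3 4, M4→F3 2, M5→F1 4, M6→F3 2, M7→F2 6. Service 22; fixed 11; total 33.
{F1, F3}: service 28 + fixed 5 = 33
{F1, F2, F3, F4, F5}: M1→F1 2, M2→F1 2, M3→F3 4, M4→F3 2, M5→F1 4, M6→F3 2, M7→F2 6. Service 22; fixed 19; total 41.
No other subset beats 31.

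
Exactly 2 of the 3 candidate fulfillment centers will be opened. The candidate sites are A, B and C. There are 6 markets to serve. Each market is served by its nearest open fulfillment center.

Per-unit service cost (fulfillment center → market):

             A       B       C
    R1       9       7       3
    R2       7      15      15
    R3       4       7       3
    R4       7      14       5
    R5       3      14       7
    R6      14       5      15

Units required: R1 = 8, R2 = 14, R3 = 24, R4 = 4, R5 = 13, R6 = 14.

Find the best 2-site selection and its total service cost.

Choose A and B; total service cost 387.

With exactly 2 open, each market uses its cheapest among the chosen.
{A, B}: R1→B 7·8=56, R2→A 7·14=98, R3→A 4·24=96, R4→A 7·4=28, R5→A 3·13=39, R6→B 5·14=70. Service cost 387.
{A, C}: service cost 449
{B, C}: service cost 487
Among all 3 size-2 choices, {A, B} is lowest.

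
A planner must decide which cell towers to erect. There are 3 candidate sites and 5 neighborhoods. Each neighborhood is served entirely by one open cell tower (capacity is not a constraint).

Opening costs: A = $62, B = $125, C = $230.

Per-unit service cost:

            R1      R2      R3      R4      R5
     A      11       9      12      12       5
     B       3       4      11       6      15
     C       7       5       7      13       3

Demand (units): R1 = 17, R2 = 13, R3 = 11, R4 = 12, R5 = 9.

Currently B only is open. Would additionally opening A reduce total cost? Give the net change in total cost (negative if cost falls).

Yes — net change −28 (cost falls by 28).

Current service cost with {B}: 431.
Adding A: each neighborhood re-picks its cheapest; new service cost 341, saving 90.
Extra fixed cost: 62. Net change = 62 − 90 = -28.
(Totals: 556 → 528.)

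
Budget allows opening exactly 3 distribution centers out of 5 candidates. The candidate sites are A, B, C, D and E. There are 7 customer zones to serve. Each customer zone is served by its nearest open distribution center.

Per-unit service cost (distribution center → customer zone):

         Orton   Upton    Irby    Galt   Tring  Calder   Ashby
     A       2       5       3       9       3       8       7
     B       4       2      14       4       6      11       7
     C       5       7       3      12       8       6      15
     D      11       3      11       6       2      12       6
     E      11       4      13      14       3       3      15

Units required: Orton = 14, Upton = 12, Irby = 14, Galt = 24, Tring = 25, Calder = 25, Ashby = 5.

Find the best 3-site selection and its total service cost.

Choose A, B and E; total service cost 375.

With exactly 3 open, each customer zone uses its cheapest among the chosen.
{A, B, E}: Orton→A 2·14=28, Upton→B 2·12=24, Irby→A 3·14=42, Galt→B 4·24=96, Tring→A 3·25=75, Calder→E 3·25=75, Ashby→A 7·5=35. Service cost 375.
{B, C, E}: service cost 403
{A, D, E}: service cost 405
Among all 10 size-3 choices, {A, B, E} is lowest.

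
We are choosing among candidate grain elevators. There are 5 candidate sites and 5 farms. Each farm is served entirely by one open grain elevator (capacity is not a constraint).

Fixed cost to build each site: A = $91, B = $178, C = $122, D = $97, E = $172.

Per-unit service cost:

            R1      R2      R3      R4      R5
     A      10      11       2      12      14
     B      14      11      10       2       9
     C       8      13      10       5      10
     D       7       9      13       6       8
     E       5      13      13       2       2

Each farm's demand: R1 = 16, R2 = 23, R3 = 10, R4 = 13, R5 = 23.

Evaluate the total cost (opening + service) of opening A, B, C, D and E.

Total cost: 1039

Each farm is assigned to its cheapest site among the open ones.
{A, B, C, D, E}: R1→E 5·16=80, R2→D 9·23=207, R3→A 2·10=20, R4→B 2·13=26, R5→E 2·23=46. Service 379; fixed 660; total 1039.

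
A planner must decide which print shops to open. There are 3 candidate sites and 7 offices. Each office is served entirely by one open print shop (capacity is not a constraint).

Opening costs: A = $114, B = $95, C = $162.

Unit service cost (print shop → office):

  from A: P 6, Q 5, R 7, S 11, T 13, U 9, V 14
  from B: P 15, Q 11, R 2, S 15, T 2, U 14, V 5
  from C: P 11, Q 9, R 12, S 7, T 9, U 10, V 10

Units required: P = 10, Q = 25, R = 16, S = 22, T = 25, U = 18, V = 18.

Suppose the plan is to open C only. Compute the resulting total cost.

Each office is assigned to its cheapest site among the open ones.
{C}: P→C 11·10=110, Q→C 9·25=225, R→C 12·16=192, S→C 7·22=154, T→C 9·25=225, U→C 10·18=180, V→C 10·18=180. Service 1266; fixed 162; total 1428.

Total cost: 1428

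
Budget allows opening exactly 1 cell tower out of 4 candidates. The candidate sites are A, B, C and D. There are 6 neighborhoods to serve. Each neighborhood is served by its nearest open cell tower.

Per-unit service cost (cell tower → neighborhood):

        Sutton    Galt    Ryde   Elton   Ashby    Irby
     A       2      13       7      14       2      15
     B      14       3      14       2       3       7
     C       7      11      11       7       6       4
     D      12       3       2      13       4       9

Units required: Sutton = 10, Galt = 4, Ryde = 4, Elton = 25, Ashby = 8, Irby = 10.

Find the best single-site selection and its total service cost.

Choose B only; total service cost 352.

With exactly 1 open, each neighborhood uses its cheapest among the chosen.
{B}: Sutton→B 14·10=140, Galt→B 3·4=12, Ryde→B 14·4=56, Elton→B 2·25=50, Ashby→B 3·8=24, Irby→B 7·10=70. Service cost 352.
{C}: service cost 421
{D}: service cost 587
Among all 4 size-1 choices, {B} is lowest.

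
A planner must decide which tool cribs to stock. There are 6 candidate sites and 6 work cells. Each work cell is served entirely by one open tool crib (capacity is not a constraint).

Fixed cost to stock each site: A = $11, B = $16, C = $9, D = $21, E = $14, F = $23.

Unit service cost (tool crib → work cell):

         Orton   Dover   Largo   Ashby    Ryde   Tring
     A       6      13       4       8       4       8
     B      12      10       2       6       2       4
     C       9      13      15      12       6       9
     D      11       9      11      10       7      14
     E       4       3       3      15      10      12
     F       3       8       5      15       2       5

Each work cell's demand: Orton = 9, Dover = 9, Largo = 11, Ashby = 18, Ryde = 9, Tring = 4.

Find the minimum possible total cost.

Minimum total cost: 257

For any fixed open set, each work cell goes to its cheapest open site; total = fixed + service.
{B, E}: Orton→E 4·9=36, Dover→E 3·9=27, Largo→B 2·11=22, Ashby→B 6·18=108, Ryde→B 2·9=18, Tring→B 4·4=16. Service 227; fixed 30; total 257.
{B, C, E}: Orton→E 4·9=36, Dover→E 3·9=27, Largo→B 2·11=22, Ashby→B 6·18=108, Ryde→B 2·9=18, Tring→B 4·4=16. Service 227; fixed 39; total 266.
{A, B, E}: Orton→E 4·9=36, Dover→E 3·9=27, Largo→B 2·11=22, Ashby→B 6·18=108, Ryde→B 2·9=18, Tring→B 4·4=16. Service 227; fixed 41; total 268.
{A, B, C, D, E, F}: Orton→F 3·9=27, Dover→E 3·9=27, Largo→B 2·11=22, Ashby→B 6·18=108, Ryde→B 2·9=18, Tring→B 4·4=16. Service 218; fixed 94; total 312.
No other subset beats 257.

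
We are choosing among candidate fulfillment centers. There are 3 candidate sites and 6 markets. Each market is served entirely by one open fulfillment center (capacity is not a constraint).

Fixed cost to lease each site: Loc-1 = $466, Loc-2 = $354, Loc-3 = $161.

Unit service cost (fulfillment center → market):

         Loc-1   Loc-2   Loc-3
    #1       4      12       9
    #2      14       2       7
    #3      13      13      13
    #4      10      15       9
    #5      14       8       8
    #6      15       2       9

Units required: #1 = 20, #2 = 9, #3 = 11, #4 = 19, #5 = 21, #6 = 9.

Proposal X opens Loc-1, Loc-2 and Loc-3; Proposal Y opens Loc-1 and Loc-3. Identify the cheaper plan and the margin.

Proposal X: {Loc-1, Loc-2, Loc-3}: #1→Loc-1 4·20=80, #2→Loc-2 2·9=18, #3→Loc-1 13·11=143, #4→Loc-3 9·19=171, #5→Loc-2 8·21=168, #6→Loc-2 2·9=18. Service 598; fixed 981; total 1579.
Proposal Y: {Loc-1, Loc-3}: #1→Loc-1 4·20=80, #2→Loc-3 7·9=63, #3→Loc-1 13·11=143, #4→Loc-3 9·19=171, #5→Loc-3 8·21=168, #6→Loc-3 9·9=81. Service 706; fixed 627; total 1333.
Difference: |1579 − 1333| = 246.

Proposal Y is cheaper by 246.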